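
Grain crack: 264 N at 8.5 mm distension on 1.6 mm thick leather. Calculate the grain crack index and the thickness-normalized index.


Crack index = 264 / 8.5 = 31.1 N/mm
Normalized = 31.1 / 1.6 = 19.4 N/mm per mm


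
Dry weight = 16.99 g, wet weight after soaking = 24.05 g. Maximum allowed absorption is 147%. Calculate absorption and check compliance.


WA = (24.05 - 16.99) / 16.99 x 100 = 41.6%
Maximum allowed: 147%
Compliant: Yes


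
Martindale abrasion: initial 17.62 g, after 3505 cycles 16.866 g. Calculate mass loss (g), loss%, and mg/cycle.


Loss = 17.62 - 16.866 = 0.754 g
Loss% = 0.754 / 17.62 x 100 = 4.28%
Rate = 0.754 / 3505 x 1000 = 0.215 mg/cycle


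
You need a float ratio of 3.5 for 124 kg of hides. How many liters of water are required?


434.0 L


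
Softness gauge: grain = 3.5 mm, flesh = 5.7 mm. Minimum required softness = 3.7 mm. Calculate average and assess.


Average softness = 4.60 mm
Meets requirement: Yes

Average = (3.5 + 5.7) / 2 = 4.60 mm
Minimum = 3.7 mm
Meets requirement: Yes


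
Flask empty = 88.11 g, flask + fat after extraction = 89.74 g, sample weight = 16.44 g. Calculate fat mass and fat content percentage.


Fat mass = 1.63 g
Fat content = 9.9%


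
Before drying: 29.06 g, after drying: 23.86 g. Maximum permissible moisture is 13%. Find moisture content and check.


MC = (29.06 - 23.86) / 29.06 x 100 = 17.9%
Maximum: 13%
Acceptable: No


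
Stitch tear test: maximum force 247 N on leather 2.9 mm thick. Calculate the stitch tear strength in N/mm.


85.2 N/mm

Stitch tear strength = force / thickness
STS = 247 / 2.9 = 85.2 N/mm


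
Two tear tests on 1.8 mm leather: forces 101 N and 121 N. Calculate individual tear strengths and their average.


Tear 1 = 56.1 N/mm
Tear 2 = 67.2 N/mm
Average = 61.7 N/mm

Tear 1 = 101 / 1.8 = 56.1 N/mm
Tear 2 = 121 / 1.8 = 67.2 N/mm
Average = (56.1 + 67.2) / 2 = 61.7 N/mm


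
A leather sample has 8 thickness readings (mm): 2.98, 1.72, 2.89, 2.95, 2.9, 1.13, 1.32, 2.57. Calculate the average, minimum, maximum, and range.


Sum = 18.46
Average = 18.46 / 8 = 2.31 mm
Minimum = 1.13 mm
Maximum = 2.98 mm
Range = 2.98 - 1.13 = 1.85 mm


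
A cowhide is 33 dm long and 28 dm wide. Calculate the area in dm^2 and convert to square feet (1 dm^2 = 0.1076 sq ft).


924 dm^2
99.42 sq ft

Area = 33 x 28 = 924 dm^2
Conversion: 924 x 0.1076 = 99.42 sq ft


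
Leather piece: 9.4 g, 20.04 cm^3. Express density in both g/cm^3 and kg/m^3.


0.469 g/cm^3
469 kg/m^3

Density = 9.4 / 20.04 = 0.469 g/cm^3
Convert: 0.469 x 1000 = 469 kg/m^3


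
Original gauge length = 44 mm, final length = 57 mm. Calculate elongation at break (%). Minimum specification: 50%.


Elongation = 29.5%
Meets spec: No


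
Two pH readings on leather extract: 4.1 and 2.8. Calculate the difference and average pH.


Difference = 1.3
Average pH = 3.45

Difference = |4.1 - 2.8| = 1.3
Average = (4.1 + 2.8) / 2 = 3.45


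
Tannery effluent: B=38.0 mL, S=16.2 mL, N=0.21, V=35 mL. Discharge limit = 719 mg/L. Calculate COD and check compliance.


COD = 1046.4 mg/L
Compliant: No

COD = (38.0 - 16.2) x 0.21 x 8000 / 35 = 1046.4 mg/L
Limit: 719 mg/L
Compliant: No


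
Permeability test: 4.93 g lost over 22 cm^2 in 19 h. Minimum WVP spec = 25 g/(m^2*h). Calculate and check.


WVP = 117.94 g/(m^2*h)
Meets specification: Yes

WVP = 4.93 / (22 x 19) x 10000 = 117.94 g/(m^2*h)
Minimum: 25 g/(m^2*h)
Meets spec: Yes


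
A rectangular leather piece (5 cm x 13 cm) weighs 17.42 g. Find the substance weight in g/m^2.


2680.0 g/m^2

Area = 5 x 13 = 65 cm^2
SW = 17.42 / 65 x 10000 = 2680.0 g/m^2


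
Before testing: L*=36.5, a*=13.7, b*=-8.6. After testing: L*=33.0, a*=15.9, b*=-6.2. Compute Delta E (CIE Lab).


dL = 33.0 - 36.5 = -3.5
da = 15.9 - 13.7 = 2.2
db = -6.2 - (-8.6) = 2.4
dE = sqrt((-3.5)^2 + (2.2)^2 + (2.4)^2) = 4.78


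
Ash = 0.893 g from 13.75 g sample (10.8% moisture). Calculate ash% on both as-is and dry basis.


As-is ash% = 0.893 / 13.75 x 100 = 6.49%
Dry mass = 13.75 x (100 - 10.8) / 100 = 12.265 g
Dry-basis ash% = 0.893 / 12.265 x 100 = 7.28%


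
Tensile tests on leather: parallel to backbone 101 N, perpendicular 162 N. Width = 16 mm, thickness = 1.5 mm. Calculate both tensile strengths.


Parallel = 4.21 N/mm^2
Perpendicular = 6.75 N/mm^2


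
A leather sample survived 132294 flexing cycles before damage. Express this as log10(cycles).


log10(132294) = 5.12


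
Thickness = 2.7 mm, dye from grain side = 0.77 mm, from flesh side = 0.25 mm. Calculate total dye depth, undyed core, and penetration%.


Total dyed = 0.77 + 0.25 = 1.02 mm
Undyed core = 2.7 - 1.02 = 1.68 mm
Penetration = 1.02 / 2.7 x 100 = 37.8%


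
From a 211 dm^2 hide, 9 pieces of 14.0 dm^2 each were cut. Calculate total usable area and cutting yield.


Total usable = 9 x 14.0 = 126.0 dm^2
Yield = 126.0 / 211 x 100 = 59.7%


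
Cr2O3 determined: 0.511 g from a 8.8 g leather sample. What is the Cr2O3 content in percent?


5.81%

Cr2O3% = 0.511 / 8.8 x 100
Cr2O3% = 5.81%


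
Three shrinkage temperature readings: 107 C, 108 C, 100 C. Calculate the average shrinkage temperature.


Average = (107 + 108 + 100) / 3
Average = 315 / 3 = 105.0 C


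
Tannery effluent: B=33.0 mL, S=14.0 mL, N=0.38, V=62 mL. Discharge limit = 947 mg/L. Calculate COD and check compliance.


COD = (33.0 - 14.0) x 0.38 x 8000 / 62 = 931.6 mg/L
Limit: 947 mg/L
Compliant: Yes


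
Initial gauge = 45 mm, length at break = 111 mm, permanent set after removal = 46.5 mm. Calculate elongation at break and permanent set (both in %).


Elongation at break = (111 - 45) / 45 x 100 = 146.7%
Permanent set = (46.5 - 45) / 45 x 100 = 3.3%


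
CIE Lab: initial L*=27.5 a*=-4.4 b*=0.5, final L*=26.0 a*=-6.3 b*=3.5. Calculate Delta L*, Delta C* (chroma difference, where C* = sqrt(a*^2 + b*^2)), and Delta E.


Delta L* = 26.0 - 27.5 = -1.5
C1* = sqrt((-4.4)^2 + (0.5)^2) = 4.428
C2* = sqrt((-6.3)^2 + (3.5)^2) = 7.207
Delta C* = 7.207 - 4.428 = 2.78
Delta E = sqrt((-1.5)^2 + (-1.9)^2 + (3.0)^2) = 3.85


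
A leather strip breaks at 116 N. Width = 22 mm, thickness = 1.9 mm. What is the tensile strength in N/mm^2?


2.78 N/mm^2


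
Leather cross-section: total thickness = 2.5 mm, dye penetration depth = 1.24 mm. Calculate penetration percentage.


49.6%


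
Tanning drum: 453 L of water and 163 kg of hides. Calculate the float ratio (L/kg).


2.8


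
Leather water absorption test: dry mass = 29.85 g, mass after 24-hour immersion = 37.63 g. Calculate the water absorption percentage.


Water absorbed = 37.63 - 29.85 = 7.78 g
WA% = 7.78 / 29.85 x 100 = 26.1%


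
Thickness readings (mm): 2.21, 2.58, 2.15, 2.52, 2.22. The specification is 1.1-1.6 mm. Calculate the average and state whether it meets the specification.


Sum = 11.68
Average = 11.68 / 5 = 2.34 mm
Specification range: 1.1 to 1.6 mm
Within spec: No


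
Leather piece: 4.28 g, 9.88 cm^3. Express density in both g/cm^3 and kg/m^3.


Density = 4.28 / 9.88 = 0.433 g/cm^3
Convert: 0.433 x 1000 = 433 kg/m^3


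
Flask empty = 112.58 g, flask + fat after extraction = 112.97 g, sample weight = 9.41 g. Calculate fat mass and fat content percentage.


Fat mass = 112.97 - 112.58 = 0.39 g
Fat% = 0.39 / 9.41 x 100 = 4.1%


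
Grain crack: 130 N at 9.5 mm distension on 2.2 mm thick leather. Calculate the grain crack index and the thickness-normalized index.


Crack index = 13.7 N/mm
Normalized index = 6.2 N/mm per mm


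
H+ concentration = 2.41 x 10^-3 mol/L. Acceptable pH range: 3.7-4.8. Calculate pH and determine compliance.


pH = -log10(2.41 x 10^-3) = 2.62
Range: 3.7 to 4.8
Compliant: No


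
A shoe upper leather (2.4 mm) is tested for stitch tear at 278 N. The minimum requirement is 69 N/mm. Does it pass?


STS = 115.8 N/mm
Passes: Yes


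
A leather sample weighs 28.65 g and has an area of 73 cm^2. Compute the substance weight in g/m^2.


3924.7 g/m^2


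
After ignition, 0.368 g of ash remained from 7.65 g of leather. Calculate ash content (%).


4.81%

Ash% = 0.368 / 7.65 x 100
Ash% = 4.81%


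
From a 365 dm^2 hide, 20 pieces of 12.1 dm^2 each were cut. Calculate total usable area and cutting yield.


Usable area = 242.0 dm^2
Yield = 66.3%


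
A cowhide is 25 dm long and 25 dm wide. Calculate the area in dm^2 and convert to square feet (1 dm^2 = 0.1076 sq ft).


625 dm^2
67.25 sq ft

Area = 25 x 25 = 625 dm^2
Conversion: 625 x 0.1076 = 67.25 sq ft


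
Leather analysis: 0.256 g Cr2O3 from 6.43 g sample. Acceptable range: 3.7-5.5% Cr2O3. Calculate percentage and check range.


Cr2O3% = 0.256 / 6.43 x 100 = 3.98%
Acceptable range: 3.7 to 5.5%
Within range: Yes


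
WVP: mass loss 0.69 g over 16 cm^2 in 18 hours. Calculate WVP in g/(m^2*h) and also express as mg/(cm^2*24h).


WVP = 23.96 g/(m^2*h)
Daily rate = 57.50 mg/(cm^2*24h)


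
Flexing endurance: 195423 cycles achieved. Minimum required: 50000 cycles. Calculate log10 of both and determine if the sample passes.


log10(195423) = 5.29
log10(50000) = 4.70
Passes: Yes


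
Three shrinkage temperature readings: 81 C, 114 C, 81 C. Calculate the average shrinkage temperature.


92.0 C

Average = (81 + 114 + 81) / 3
Average = 276 / 3 = 92.0 C


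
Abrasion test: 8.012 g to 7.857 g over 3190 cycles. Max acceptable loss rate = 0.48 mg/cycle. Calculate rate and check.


Loss = 8.012 - 7.857 = 0.155 g
Rate = 0.155 g / 3190 cycles x 1000 = 0.049 mg/cycle
Max = 0.48 mg/cycle
Passes: Yes


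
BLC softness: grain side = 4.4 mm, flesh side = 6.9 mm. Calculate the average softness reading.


Average = (4.4 + 6.9) / 2
Average = 5.65 mm


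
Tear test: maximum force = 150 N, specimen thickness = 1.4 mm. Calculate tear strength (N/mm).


Tear strength = force / thickness
Tear = 150 / 1.4 = 107.1 N/mm


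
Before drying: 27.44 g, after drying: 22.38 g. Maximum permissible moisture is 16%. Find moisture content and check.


MC = (27.44 - 22.38) / 27.44 x 100 = 18.4%
Maximum: 16%
Acceptable: No


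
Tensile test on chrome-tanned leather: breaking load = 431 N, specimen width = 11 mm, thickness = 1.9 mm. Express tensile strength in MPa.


20.62 MPa


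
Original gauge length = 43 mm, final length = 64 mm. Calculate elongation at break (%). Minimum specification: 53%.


Elongation = 48.8%
Meets spec: No

Extension = 64 - 43 = 21 mm
Elongation = 21 / 43 x 100 = 48.8%
Minimum required: 53%
Meets specification: No


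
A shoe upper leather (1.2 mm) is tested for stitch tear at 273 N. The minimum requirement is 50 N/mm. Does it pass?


STS = 227.5 N/mm
Passes: Yes


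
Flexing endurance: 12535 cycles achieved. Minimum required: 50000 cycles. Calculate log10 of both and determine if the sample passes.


log10(12535) = 4.10
log10(50000) = 4.70
Passes: No


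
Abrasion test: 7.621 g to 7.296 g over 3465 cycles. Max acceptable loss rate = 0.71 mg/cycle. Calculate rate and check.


Loss = 7.621 - 7.296 = 0.325 g
Rate = 0.325 g / 3465 cycles x 1000 = 0.094 mg/cycle
Max = 0.71 mg/cycle
Passes: Yes


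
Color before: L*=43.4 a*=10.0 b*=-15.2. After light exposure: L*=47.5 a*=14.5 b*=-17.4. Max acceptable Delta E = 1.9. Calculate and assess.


dL = 4.1, da = 4.5, db = -2.2
dE = sqrt((4.1)^2 + (4.5)^2 + (-2.2)^2) = 6.47
Max = 1.9
Passes: No


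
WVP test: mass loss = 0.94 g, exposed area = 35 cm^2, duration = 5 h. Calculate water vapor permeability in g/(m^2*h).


53.71 g/(m^2*h)


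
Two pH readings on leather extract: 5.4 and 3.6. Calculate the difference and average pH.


Difference = 1.8
Average pH = 4.50

Difference = |5.4 - 3.6| = 1.8
Average = (5.4 + 3.6) / 2 = 4.50


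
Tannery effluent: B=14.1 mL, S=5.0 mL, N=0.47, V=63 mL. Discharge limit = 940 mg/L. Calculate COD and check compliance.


COD = 543.1 mg/L
Compliant: Yes


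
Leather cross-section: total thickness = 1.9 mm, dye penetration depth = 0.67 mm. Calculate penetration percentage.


35.3%


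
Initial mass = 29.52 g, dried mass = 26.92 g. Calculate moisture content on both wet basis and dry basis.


Moisture lost = 29.52 - 26.92 = 2.60 g
Wet basis MC = 2.60 / 29.52 x 100 = 8.8%
Dry basis MC = 2.60 / 26.92 x 100 = 9.7%


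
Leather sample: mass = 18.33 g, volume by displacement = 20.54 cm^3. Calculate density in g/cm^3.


Density = mass / volume
Density = 18.33 / 20.54 = 0.892 g/cm^3


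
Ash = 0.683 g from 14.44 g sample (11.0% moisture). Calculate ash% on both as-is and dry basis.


As-is ash = 4.73%
Dry-basis ash = 5.31%


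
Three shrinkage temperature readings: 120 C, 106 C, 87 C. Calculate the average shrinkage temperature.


Average = (120 + 106 + 87) / 3
Average = 313 / 3 = 104.3 C


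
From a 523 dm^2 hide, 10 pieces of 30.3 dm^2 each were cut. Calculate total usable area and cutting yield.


Usable area = 303.0 dm^2
Yield = 57.9%


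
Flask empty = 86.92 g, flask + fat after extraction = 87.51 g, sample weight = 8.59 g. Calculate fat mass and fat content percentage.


Fat mass = 0.59 g
Fat content = 6.9%

Fat mass = 87.51 - 86.92 = 0.59 g
Fat% = 0.59 / 8.59 x 100 = 6.9%


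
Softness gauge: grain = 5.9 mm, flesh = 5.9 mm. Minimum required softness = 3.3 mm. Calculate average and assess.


Average softness = 5.90 mm
Meets requirement: Yes

Average = (5.9 + 5.9) / 2 = 5.90 mm
Minimum = 3.3 mm
Meets requirement: Yes


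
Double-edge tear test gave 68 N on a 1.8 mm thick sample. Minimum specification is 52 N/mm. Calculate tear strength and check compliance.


Tear strength = 37.8 N/mm
Compliant: No


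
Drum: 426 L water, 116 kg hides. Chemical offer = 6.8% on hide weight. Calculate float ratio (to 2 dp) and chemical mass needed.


Float ratio = 3.67
Chemical needed = 7.888 kg

Float ratio = 426 / 116 = 3.67
Chemical = 116 x 6.8 / 100 = 7.888 kg


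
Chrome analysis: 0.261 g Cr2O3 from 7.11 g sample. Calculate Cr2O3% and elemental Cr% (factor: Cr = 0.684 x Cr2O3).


Cr2O3 = 3.67%
Cr = 2.51%


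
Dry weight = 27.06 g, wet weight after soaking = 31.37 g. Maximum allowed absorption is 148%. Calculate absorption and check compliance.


WA = (31.37 - 27.06) / 27.06 x 100 = 15.9%
Maximum allowed: 148%
Compliant: Yes


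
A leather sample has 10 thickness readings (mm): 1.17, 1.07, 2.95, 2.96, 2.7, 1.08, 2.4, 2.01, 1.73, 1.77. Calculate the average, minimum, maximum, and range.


Sum = 19.84
Average = 19.84 / 10 = 1.98 mm
Minimum = 1.07 mm
Maximum = 2.96 mm
Range = 2.96 - 1.07 = 1.89 mm


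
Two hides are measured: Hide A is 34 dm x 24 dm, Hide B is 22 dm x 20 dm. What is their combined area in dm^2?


Hide A area = 34 x 24 = 816 dm^2
Hide B area = 22 x 20 = 440 dm^2
Total = 816 + 440 = 1256 dm^2


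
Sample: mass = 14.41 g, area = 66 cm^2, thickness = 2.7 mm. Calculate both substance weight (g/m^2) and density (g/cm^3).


Substance weight = 2183.3 g/m^2
Density = 0.809 g/cm^3


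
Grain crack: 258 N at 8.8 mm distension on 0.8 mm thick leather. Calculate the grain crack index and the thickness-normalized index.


Crack index = 258 / 8.8 = 29.3 N/mm
Normalized = 29.3 / 0.8 = 36.6 N/mm per mm


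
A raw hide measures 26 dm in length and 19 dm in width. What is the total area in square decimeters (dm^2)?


494 dm^2

Area = length x width
Area = 26 x 19 = 494 dm^2


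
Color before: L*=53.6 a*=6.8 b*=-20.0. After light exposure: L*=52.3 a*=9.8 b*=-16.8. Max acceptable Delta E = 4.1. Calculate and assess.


dL = -1.3, da = 3.0, db = 3.2
dE = sqrt((-1.3)^2 + (3.0)^2 + (3.2)^2) = 4.57
Max = 4.1
Passes: No


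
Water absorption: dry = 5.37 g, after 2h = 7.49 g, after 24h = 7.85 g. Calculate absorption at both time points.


WA (2h) = (7.49 - 5.37) / 5.37 x 100 = 39.5%
WA (24h) = (7.85 - 5.37) / 5.37 x 100 = 46.2%


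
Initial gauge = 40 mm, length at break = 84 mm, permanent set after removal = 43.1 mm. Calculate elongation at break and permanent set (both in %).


Elongation at break = 110.0%
Permanent set = 7.8%

Elongation at break = (84 - 40) / 40 x 100 = 110.0%
Permanent set = (43.1 - 40) / 40 x 100 = 7.8%


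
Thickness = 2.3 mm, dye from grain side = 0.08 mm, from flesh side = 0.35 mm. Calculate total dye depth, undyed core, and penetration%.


Total dyed = 0.08 + 0.35 = 0.43 mm
Undyed core = 2.3 - 0.43 = 1.87 mm
Penetration = 0.43 / 2.3 x 100 = 18.7%


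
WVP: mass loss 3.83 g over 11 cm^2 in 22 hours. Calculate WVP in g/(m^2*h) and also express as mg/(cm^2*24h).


WVP = 3.83 / (11 x 22) x 10000 = 158.26 g/(m^2*h)
Mass loss in mg = 3.83 x 1000 = 3830 mg
Per cm^2 per 24h in mg: 3830 x 24 / (11 x 22) = 91920 / 242 = 379.83 mg/(cm^2*24h)


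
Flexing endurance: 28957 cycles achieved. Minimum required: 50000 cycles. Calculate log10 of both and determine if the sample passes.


Achieved: log10 = 4.46
Required: log10 = 4.70
Passes: No


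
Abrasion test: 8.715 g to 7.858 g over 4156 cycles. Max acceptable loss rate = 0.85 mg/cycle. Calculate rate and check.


Loss = 8.715 - 7.858 = 0.857 g
Rate = 0.857 g / 4156 cycles x 1000 = 0.206 mg/cycle
Max = 0.85 mg/cycle
Passes: Yes


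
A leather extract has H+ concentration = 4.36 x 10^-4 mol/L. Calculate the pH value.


pH = -log10[H+]
pH = -log10(4.36 x 10^-4) = 3.36


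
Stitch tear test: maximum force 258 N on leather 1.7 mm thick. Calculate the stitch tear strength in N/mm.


Stitch tear strength = force / thickness
STS = 258 / 1.7 = 151.8 N/mm


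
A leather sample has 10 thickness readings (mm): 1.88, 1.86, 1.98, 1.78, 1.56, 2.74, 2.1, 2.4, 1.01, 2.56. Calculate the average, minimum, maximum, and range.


Sum = 19.87
Average = 19.87 / 10 = 1.99 mm
Minimum = 1.01 mm
Maximum = 2.74 mm
Range = 2.74 - 1.01 = 1.73 mm


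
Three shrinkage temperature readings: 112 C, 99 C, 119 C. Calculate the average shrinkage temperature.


110.0 C


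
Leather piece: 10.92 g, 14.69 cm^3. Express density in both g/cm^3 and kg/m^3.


0.743 g/cm^3
743 kg/m^3


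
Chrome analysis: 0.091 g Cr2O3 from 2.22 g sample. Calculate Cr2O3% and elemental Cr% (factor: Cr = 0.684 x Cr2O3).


Cr2O3 = 4.10%
Cr = 2.80%


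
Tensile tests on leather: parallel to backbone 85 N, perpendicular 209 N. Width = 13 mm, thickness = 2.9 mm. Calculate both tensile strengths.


Parallel = 2.25 N/mm^2
Perpendicular = 5.54 N/mm^2


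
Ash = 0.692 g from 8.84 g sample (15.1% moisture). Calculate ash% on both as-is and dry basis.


As-is ash% = 0.692 / 8.84 x 100 = 7.83%
Dry mass = 8.84 x (100 - 15.1) / 100 = 7.50516 g
Dry-basis ash% = 0.692 / 7.50516 x 100 = 9.22%


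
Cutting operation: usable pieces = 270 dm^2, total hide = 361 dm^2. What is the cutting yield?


Yield = usable / total x 100
Yield = 270 / 361 x 100 = 74.8%


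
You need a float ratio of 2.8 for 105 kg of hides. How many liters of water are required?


294.0 L


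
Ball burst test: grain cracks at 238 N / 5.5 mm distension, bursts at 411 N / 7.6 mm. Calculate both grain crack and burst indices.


Crack index = 43.3 N/mm
Burst index = 54.1 N/mm


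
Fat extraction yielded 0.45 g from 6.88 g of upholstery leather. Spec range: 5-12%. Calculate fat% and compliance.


Fat% = 0.45 / 6.88 x 100 = 6.5%
Spec range: 5-12%
Compliant: Yes


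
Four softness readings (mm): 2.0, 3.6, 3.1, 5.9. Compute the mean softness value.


Sum = 2.0 + 3.6 + 3.1 + 5.9
Mean = 14.6 / 4 = 3.65 mm


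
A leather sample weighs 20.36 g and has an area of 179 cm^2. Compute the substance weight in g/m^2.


1137.4 g/m^2


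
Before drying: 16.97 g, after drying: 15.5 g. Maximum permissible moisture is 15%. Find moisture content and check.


Moisture content = 8.7%
Acceptable: Yes


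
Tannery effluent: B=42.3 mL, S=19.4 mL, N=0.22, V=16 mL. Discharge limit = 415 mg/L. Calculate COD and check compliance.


COD = (42.3 - 19.4) x 0.22 x 8000 / 16 = 2519.0 mg/L
Limit: 415 mg/L
Compliant: No


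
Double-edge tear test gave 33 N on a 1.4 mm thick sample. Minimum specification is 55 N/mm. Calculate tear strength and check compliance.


Tear strength = 33 / 1.4 = 23.6 N/mm
Required minimum = 55 N/mm
Compliant: No


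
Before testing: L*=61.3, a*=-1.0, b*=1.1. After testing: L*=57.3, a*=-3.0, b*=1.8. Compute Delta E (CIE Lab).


dL = 57.3 - 61.3 = -4.0
da = -3.0 - (-1.0) = -2.0
db = 1.8 - 1.1 = 0.7
dE = sqrt((-4.0)^2 + (-2.0)^2 + (0.7)^2) = 4.53


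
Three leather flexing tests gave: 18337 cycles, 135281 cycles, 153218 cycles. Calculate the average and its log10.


Average = (18337 + 135281 + 153218) / 3 = 102279 cycles
log10(102279) = 5.01


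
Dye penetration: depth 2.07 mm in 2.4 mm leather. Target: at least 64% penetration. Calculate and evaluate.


Penetration = 86.3%
Meets target: Yes

Penetration = 2.07 / 2.4 x 100 = 86.3%
Target: 64%
Meets target: Yes


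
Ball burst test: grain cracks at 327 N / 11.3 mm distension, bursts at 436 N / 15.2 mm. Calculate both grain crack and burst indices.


Crack index = 327 / 11.3 = 28.9 N/mm
Burst index = 436 / 15.2 = 28.7 N/mm


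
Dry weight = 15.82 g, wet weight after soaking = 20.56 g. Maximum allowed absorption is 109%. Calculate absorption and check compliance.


WA = (20.56 - 15.82) / 15.82 x 100 = 30.0%
Maximum allowed: 109%
Compliant: Yes


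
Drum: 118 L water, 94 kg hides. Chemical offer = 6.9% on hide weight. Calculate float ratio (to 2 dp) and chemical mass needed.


Float ratio = 118 / 94 = 1.26
Chemical = 94 x 6.9 / 100 = 6.486 kg


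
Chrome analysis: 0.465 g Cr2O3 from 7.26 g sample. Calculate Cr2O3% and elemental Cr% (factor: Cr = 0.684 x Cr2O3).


Cr2O3 = 6.40%
Cr = 4.38%


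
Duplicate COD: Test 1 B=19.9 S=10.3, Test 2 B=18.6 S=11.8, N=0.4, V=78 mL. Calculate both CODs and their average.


COD1 = 393.8 mg/L
COD2 = 279.0 mg/L
Average = 336.4 mg/L

COD1 = (19.9 - 10.3) x 0.4 x 8000 / 78 = 393.8 mg/L
COD2 = (18.6 - 11.8) x 0.4 x 8000 / 78 = 279.0 mg/L
Average = (393.8 + 279.0) / 2 = 336.4 mg/L


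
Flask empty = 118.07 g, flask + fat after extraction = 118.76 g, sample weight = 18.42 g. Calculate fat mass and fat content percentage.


Fat mass = 118.76 - 118.07 = 0.69 g
Fat% = 0.69 / 18.42 x 100 = 3.7%


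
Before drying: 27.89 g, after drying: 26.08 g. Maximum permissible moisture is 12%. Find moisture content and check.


MC = (27.89 - 26.08) / 27.89 x 100 = 6.5%
Maximum: 12%
Acceptable: Yes


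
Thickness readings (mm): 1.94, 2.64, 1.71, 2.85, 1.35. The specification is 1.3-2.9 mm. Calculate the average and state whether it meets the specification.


Sum = 10.49
Average = 10.49 / 5 = 2.10 mm
Specification range: 1.3 to 2.9 mm
Within spec: Yes


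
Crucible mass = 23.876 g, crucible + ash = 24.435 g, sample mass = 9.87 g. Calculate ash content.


Ash mass = 24.435 - 23.876 = 0.559 g
Ash% = 0.559 / 9.87 x 100 = 5.66%


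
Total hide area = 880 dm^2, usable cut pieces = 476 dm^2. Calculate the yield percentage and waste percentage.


Yield = 476 / 880 x 100 = 54.1%
Waste = 880 - 476 = 404 dm^2
Waste% = 100 - 54.1 = 45.9%


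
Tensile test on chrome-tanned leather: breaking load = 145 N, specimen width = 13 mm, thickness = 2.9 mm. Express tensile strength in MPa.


Cross-section = 13 x 2.9 = 37.7 mm^2
TS = 145 / 37.7 = 3.85 MPa
(1 N/mm^2 = 1 MPa)


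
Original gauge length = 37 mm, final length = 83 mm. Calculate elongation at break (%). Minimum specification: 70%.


Extension = 83 - 37 = 46 mm
Elongation = 46 / 37 x 100 = 124.3%
Minimum required: 70%
Meets specification: Yes


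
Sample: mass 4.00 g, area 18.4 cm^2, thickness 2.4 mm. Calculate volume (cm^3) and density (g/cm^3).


Thickness in cm = 2.4 / 10 = 0.24 cm
Volume = 18.4 x 0.24 = 4.416 cm^3
Density = 4.00 / 4.416 = 0.906 g/cm^3


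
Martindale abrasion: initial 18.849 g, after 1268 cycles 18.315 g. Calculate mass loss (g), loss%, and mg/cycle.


Loss = 18.849 - 18.315 = 0.534 g
Loss% = 0.534 / 18.849 x 100 = 2.83%
Rate = 0.534 / 1268 x 1000 = 0.421 mg/cycle


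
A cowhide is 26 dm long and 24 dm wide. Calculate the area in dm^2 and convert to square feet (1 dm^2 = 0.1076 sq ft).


Area = 26 x 24 = 624 dm^2
Conversion: 624 x 0.1076 = 67.14 sq ft


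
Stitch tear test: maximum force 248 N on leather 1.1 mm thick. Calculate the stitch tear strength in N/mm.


225.5 N/mm


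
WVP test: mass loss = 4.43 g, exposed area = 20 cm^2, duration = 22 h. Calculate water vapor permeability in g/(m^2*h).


100.68 g/(m^2*h)


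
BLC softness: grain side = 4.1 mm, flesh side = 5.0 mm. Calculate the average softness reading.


4.55 mm


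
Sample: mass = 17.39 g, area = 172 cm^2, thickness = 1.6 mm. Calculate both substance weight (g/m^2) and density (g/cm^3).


Substance weight = 1011.0 g/m^2
Density = 0.632 g/cm^3

SW = 17.39 / 172 x 10000 = 1011.0 g/m^2
Volume = 172 x 1.6 / 10 = 27.52 cm^3
Density = 17.39 / 27.52 = 0.632 g/cm^3


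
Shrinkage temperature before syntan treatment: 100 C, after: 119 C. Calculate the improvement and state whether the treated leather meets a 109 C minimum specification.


Improvement = 19 C
Meets 109 C spec: Yes

Improvement = 119 - 100 = 19 C
Spec check: 119 C >= 109 C? Yes


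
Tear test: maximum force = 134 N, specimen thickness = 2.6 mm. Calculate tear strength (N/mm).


Tear strength = force / thickness
Tear = 134 / 2.6 = 51.5 N/mm


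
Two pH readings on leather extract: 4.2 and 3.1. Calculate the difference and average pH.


Difference = 1.1
Average pH = 3.65

Difference = |4.2 - 3.1| = 1.1
Average = (4.2 + 3.1) / 2 = 3.65


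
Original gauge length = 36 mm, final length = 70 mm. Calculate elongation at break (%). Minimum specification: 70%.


Extension = 70 - 36 = 34 mm
Elongation = 34 / 36 x 100 = 94.4%
Minimum required: 70%
Meets specification: Yes


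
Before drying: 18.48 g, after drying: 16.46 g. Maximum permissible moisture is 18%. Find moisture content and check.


Moisture content = 10.9%
Acceptable: Yes


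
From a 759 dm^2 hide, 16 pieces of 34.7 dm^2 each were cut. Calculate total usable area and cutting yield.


Total usable = 16 x 34.7 = 555.2 dm^2
Yield = 555.2 / 759 x 100 = 73.1%


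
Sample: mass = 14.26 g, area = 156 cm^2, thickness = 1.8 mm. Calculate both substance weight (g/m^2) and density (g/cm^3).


Substance weight = 914.1 g/m^2
Density = 0.508 g/cm^3


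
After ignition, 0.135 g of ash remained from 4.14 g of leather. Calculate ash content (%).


Ash% = 0.135 / 4.14 x 100
Ash% = 3.26%


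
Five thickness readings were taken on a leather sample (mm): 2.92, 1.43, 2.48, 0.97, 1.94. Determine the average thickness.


Sum = 2.92 + 1.43 + 2.48 + 0.97 + 1.94 = 9.74
Average = 9.74 / 5 = 1.95 mm


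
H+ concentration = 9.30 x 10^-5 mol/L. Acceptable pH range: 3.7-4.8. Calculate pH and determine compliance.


pH = -log10(9.30 x 10^-5) = 4.03
Range: 3.7 to 4.8
Compliant: Yes


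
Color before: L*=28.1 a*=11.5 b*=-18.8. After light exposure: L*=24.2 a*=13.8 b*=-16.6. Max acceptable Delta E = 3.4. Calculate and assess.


dL = -3.9, da = 2.3, db = 2.2
dE = sqrt((-3.9)^2 + (2.3)^2 + (2.2)^2) = 5.03
Max = 3.4
Passes: No


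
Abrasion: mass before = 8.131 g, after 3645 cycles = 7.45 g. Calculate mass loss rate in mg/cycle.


0.187 mg/cycle

Mass loss = 8.131 - 7.45 = 0.681 g
Rate = 0.681 / 3645 x 1000 = 0.187 mg/cycle


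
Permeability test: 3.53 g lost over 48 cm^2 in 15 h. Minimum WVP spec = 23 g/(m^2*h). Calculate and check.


WVP = 3.53 / (48 x 15) x 10000 = 49.03 g/(m^2*h)
Minimum: 23 g/(m^2*h)
Meets spec: Yes


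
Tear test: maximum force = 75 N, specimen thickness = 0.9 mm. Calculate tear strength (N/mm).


83.3 N/mm

Tear strength = force / thickness
Tear = 75 / 0.9 = 83.3 N/mm


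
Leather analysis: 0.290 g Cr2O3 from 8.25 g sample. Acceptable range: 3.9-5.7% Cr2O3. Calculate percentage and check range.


Cr2O3% = 0.290 / 8.25 x 100 = 3.52%
Acceptable range: 3.9 to 5.7%
Within range: No


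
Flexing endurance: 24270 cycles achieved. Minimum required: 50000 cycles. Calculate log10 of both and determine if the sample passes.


log10(24270) = 4.39
log10(50000) = 4.70
Passes: No


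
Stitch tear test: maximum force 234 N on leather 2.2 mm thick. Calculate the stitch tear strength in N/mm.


Stitch tear strength = force / thickness
STS = 234 / 2.2 = 106.4 N/mm


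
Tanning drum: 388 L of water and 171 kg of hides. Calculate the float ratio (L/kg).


Float ratio = water / hide weight
Ratio = 388 / 171 = 2.3


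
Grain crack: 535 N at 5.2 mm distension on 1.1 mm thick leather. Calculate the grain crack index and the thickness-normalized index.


Crack index = 535 / 5.2 = 102.9 N/mm
Normalized = 102.9 / 1.1 = 93.5 N/mm per mm


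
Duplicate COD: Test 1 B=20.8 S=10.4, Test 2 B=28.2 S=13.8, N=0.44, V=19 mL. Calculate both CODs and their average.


COD1 = 1926.7 mg/L
COD2 = 2667.8 mg/L
Average = 2297.3 mg/L


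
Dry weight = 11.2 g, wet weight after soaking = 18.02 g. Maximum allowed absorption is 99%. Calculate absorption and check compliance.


WA = (18.02 - 11.2) / 11.2 x 100 = 60.9%
Maximum allowed: 99%
Compliant: Yes


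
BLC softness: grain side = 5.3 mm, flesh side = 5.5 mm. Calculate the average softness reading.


Average = (5.3 + 5.5) / 2
Average = 5.40 mm


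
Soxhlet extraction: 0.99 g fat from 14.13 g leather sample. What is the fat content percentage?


Fat content = 0.99 / 14.13 x 100
Fat = 7.0%


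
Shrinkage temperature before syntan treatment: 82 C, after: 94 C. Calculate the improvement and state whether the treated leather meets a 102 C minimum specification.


Improvement = 94 - 82 = 12 C
Spec check: 94 C >= 102 C? No


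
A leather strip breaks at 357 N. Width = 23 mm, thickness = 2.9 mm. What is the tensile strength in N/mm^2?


5.35 N/mm^2

Cross-sectional area = 23 x 2.9 = 66.7 mm^2
Tensile strength = 357 / 66.7 = 5.35 N/mm^2


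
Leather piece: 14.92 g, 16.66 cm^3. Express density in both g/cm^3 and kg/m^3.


Density = 14.92 / 16.66 = 0.896 g/cm^3
Convert: 0.896 x 1000 = 896 kg/m^3


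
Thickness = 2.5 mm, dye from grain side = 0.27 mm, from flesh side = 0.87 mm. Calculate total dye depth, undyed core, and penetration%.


Total dyed = 0.27 + 0.87 = 1.14 mm
Undyed core = 2.5 - 1.14 = 1.36 mm
Penetration = 1.14 / 2.5 x 100 = 45.6%


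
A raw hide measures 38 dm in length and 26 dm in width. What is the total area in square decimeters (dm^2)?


Area = length x width
Area = 38 x 26 = 988 dm^2


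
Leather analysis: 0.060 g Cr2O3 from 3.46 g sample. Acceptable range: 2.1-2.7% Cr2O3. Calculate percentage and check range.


Cr2O3% = 0.060 / 3.46 x 100 = 1.73%
Acceptable range: 2.1 to 2.7%
Within range: No


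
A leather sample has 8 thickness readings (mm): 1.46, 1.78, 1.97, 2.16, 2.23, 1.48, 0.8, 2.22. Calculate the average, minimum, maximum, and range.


Sum = 14.10
Average = 14.10 / 8 = 1.76 mm
Minimum = 0.8 mm
Maximum = 2.23 mm
Range = 2.23 - 0.8 = 1.43 mm


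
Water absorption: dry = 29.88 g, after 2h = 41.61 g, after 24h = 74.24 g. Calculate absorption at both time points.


2h absorption = 39.3%
24h absorption = 148.5%

WA (2h) = (41.61 - 29.88) / 29.88 x 100 = 39.3%
WA (24h) = (74.24 - 29.88) / 29.88 x 100 = 148.5%


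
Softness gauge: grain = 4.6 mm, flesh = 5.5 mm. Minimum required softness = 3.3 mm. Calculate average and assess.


Average = (4.6 + 5.5) / 2 = 5.05 mm
Minimum = 3.3 mm
Meets requirement: Yes


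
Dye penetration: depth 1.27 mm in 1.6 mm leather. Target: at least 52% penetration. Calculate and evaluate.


Penetration = 79.4%
Meets target: Yes

Penetration = 1.27 / 1.6 x 100 = 79.4%
Target: 52%
Meets target: Yes


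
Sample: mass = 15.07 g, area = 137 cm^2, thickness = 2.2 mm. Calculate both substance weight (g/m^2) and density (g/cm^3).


SW = 15.07 / 137 x 10000 = 1100.0 g/m^2
Volume = 137 x 2.2 / 10 = 30.14 cm^3
Density = 15.07 / 30.14 = 0.500 g/cm^3


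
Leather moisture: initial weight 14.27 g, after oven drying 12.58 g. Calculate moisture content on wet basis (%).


Moisture = 14.27 - 12.58 = 1.69 g
MC = 1.69 / 14.27 x 100 = 11.8%


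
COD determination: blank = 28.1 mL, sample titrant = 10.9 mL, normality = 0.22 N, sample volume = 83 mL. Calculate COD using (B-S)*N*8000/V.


364.7 mg/L

COD = (28.1 - 10.9) x 0.22 x 8000 / 83
COD = 17.2 x 0.22 x 8000 / 83
COD = 364.7 mg/L


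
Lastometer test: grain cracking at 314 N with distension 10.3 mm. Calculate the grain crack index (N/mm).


Grain crack index = force / distension
Index = 314 / 10.3 = 30.5 N/mm


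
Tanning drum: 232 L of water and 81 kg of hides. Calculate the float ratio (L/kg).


2.9


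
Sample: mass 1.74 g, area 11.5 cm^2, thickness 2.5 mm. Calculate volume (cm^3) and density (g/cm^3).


Thickness in cm = 2.5 / 10 = 0.25 cm
Volume = 11.5 x 0.25 = 2.875 cm^3
Density = 1.74 / 2.875 = 0.605 g/cm^3


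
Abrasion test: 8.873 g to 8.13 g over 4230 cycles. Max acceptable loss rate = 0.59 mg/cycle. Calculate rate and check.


Rate = 0.176 mg/cycle
Passes: Yes


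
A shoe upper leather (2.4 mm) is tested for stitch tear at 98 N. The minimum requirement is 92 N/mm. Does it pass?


STS = 40.8 N/mm
Passes: No


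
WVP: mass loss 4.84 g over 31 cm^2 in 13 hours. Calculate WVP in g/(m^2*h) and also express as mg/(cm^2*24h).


WVP = 4.84 / (31 x 13) x 10000 = 120.10 g/(m^2*h)
Mass loss in mg = 4.84 x 1000 = 4840 mg
Per cm^2 per 24h in mg: 4840 x 24 / (31 x 13) = 116160 / 403 = 288.24 mg/(cm^2*24h)


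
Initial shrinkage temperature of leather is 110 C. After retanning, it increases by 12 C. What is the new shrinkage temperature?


New Ts = 110 + 12 = 122 C


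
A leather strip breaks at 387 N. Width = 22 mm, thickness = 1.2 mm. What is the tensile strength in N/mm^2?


14.66 N/mm^2


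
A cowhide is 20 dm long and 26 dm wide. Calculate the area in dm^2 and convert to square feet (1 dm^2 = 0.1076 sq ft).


Area = 20 x 26 = 520 dm^2
Conversion: 520 x 0.1076 = 55.95 sq ft


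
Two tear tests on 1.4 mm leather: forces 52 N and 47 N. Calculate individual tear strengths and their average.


Tear 1 = 37.1 N/mm
Tear 2 = 33.6 N/mm
Average = 35.4 N/mm


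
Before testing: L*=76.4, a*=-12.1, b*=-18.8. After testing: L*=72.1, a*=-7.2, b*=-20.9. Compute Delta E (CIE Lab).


Delta E = 6.85


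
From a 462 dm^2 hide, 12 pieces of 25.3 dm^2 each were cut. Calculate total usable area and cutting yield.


Usable area = 303.6 dm^2
Yield = 65.7%

Total usable = 12 x 25.3 = 303.6 dm^2
Yield = 303.6 / 462 x 100 = 65.7%


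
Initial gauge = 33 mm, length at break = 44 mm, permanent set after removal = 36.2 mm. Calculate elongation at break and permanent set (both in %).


Elongation at break = 33.3%
Permanent set = 9.7%

Elongation at break = (44 - 33) / 33 x 100 = 33.3%
Permanent set = (36.2 - 33) / 33 x 100 = 9.7%


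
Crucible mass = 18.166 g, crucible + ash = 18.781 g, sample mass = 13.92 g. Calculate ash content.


Ash mass = 18.781 - 18.166 = 0.615 g
Ash% = 0.615 / 13.92 x 100 = 4.42%


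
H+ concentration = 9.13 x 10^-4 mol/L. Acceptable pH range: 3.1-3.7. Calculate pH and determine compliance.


pH = 3.04
Compliant: No

pH = -log10(9.13 x 10^-4) = 3.04
Range: 3.1 to 3.7
Compliant: No


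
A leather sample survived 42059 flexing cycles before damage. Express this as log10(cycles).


4.62

log10(42059) = 4.62


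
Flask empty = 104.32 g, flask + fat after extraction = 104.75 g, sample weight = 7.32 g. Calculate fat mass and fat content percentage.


Fat mass = 0.43 g
Fat content = 5.9%

Fat mass = 104.75 - 104.32 = 0.43 g
Fat% = 0.43 / 7.32 x 100 = 5.9%


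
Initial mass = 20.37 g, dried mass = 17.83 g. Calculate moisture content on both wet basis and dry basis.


Moisture lost = 20.37 - 17.83 = 2.54 g
Wet basis MC = 2.54 / 20.37 x 100 = 12.5%
Dry basis MC = 2.54 / 17.83 x 100 = 14.2%


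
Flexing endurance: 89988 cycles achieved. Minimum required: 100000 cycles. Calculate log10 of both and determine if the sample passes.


log10(89988) = 4.95
log10(100000) = 5.00
Passes: No


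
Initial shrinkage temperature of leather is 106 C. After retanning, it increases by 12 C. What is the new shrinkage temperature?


New Ts = 106 + 12 = 118 C


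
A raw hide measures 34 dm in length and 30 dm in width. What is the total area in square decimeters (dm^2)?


1020 dm^2

Area = length x width
Area = 34 x 30 = 1020 dm^2


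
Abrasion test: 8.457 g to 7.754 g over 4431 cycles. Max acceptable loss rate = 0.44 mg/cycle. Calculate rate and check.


Rate = 0.159 mg/cycle
Passes: Yes


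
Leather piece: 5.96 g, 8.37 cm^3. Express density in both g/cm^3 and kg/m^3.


Density = 5.96 / 8.37 = 0.712 g/cm^3
Convert: 0.712 x 1000 = 712 kg/m^3


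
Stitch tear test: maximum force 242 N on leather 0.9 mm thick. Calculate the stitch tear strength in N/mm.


Stitch tear strength = force / thickness
STS = 242 / 0.9 = 268.9 N/mm


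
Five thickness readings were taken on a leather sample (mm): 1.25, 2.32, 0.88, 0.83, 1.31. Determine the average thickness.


Sum = 1.25 + 2.32 + 0.88 + 0.83 + 1.31 = 6.59
Average = 6.59 / 5 = 1.32 mm


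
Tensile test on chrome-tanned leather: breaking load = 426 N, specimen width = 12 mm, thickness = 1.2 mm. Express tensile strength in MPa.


29.58 MPa

Cross-section = 12 x 1.2 = 14.4 mm^2
TS = 426 / 14.4 = 29.58 MPa
(1 N/mm^2 = 1 MPa)


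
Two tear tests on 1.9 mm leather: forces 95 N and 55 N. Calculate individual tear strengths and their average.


Tear 1 = 95 / 1.9 = 50.0 N/mm
Tear 2 = 55 / 1.9 = 28.9 N/mm
Average = (50.0 + 28.9) / 2 = 39.5 N/mm


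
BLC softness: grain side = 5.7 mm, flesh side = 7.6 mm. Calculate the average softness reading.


Average = (5.7 + 7.6) / 2
Average = 6.65 mm


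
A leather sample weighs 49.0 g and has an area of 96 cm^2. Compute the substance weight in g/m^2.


Substance weight = mass / area x 10000
SW = 49.0 / 96 x 10000
SW = 5104.2 g/m^2


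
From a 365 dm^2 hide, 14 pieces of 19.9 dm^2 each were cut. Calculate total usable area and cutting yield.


Usable area = 278.6 dm^2
Yield = 76.3%

Total usable = 14 x 19.9 = 278.6 dm^2
Yield = 278.6 / 365 x 100 = 76.3%


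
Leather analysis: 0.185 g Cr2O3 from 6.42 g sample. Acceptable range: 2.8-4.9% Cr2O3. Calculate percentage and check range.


Cr2O3 = 2.88%
Within range: Yes


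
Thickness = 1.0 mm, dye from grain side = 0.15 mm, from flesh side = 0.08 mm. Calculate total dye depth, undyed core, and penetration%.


Total dyed = 0.15 + 0.08 = 0.23 mm
Undyed core = 1.0 - 0.23 = 0.77 mm
Penetration = 0.23 / 1.0 x 100 = 23.0%


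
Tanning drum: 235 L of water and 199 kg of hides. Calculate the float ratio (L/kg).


Float ratio = water / hide weight
Ratio = 235 / 199 = 1.2


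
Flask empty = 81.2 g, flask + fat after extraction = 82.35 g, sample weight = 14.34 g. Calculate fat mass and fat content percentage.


Fat mass = 1.15 g
Fat content = 8.0%

Fat mass = 82.35 - 81.2 = 1.15 g
Fat% = 1.15 / 14.34 x 100 = 8.0%


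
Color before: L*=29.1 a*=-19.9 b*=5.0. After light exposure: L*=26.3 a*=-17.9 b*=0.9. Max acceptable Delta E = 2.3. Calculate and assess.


dL = -2.8, da = 2.0, db = -4.1
dE = sqrt((-2.8)^2 + (2.0)^2 + (-4.1)^2) = 5.35
Max = 2.3
Passes: No


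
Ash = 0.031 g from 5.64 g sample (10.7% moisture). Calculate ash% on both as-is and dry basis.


As-is ash = 0.55%
Dry-basis ash = 0.62%


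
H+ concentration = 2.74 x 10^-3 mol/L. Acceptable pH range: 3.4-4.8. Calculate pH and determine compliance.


pH = 2.56
Compliant: No

pH = -log10(2.74 x 10^-3) = 2.56
Range: 3.4 to 4.8
Compliant: No
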